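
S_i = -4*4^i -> [-4, -16, -64, -256, -1024]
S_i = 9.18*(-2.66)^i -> [9.18, -24.42, 64.95, -172.78, 459.59]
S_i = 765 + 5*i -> [765, 770, 775, 780, 785]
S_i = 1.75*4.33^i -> [1.75, 7.58, 32.81, 142.07, 615.16]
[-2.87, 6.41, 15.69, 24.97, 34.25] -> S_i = -2.87 + 9.28*i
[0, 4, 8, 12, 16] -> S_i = 0 + 4*i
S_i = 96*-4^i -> [96, -384, 1536, -6144, 24576]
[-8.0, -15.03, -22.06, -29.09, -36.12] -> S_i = -8.00 + -7.03*i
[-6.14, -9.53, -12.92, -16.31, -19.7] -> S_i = -6.14 + -3.39*i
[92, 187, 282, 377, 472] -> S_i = 92 + 95*i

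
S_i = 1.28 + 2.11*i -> [1.28, 3.39, 5.5, 7.61, 9.72]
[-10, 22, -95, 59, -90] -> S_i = Random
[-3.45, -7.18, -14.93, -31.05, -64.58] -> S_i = -3.45*2.08^i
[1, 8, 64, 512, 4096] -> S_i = 1*8^i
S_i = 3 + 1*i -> [3, 4, 5, 6, 7]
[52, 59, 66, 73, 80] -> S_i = 52 + 7*i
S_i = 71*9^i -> [71, 639, 5751, 51759, 465831]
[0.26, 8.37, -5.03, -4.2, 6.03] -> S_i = Random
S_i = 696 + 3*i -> [696, 699, 702, 705, 708]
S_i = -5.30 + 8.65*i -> [-5.3, 3.35, 12.0, 20.65, 29.3]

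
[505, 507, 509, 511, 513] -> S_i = 505 + 2*i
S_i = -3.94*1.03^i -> [-3.94, -4.06, -4.18, -4.31, -4.43]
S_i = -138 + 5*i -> [-138, -133, -128, -123, -118]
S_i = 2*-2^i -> [2, -4, 8, -16, 32]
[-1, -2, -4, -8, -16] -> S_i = -1*2^i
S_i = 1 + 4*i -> [1, 5, 9, 13, 17]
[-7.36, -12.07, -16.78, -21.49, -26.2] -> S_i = -7.36 + -4.71*i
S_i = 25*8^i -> [25, 200, 1600, 12800, 102400]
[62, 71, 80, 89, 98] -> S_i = 62 + 9*i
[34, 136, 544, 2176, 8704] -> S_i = 34*4^i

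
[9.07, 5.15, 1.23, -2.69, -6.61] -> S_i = 9.07 + -3.92*i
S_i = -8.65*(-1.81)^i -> [-8.65, 15.66, -28.34, 51.29, -92.84]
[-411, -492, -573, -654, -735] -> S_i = -411 + -81*i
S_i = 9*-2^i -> [9, -18, 36, -72, 144]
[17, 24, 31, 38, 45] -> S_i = 17 + 7*i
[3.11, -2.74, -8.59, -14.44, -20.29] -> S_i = 3.11 + -5.85*i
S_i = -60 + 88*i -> [-60, 28, 116, 204, 292]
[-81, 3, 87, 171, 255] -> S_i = -81 + 84*i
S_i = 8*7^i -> [8, 56, 392, 2744, 19208]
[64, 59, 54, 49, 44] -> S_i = 64 + -5*i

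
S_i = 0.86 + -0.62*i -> [0.86, 0.24, -0.38, -1.0, -1.62]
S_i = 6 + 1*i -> [6, 7, 8, 9, 10]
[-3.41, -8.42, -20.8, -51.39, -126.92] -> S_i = -3.41*2.47^i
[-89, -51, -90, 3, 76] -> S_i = Random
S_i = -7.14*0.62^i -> [-7.14, -4.43, -2.74, -1.7, -1.06]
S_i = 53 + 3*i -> [53, 56, 59, 62, 65]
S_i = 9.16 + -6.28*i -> [9.16, 2.88, -3.4, -9.68, -15.96]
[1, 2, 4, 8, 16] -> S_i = 1*2^i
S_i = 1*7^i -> [1, 7, 49, 343, 2401]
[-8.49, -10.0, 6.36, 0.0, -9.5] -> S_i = Random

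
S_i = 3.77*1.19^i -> [3.77, 4.49, 5.34, 6.35, 7.56]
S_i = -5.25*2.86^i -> [-5.25, -15.01, -42.94, -122.82, -351.26]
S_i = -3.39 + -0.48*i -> [-3.39, -3.87, -4.35, -4.83, -5.31]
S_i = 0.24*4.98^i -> [0.24, 1.2, 5.95, 29.64, 147.61]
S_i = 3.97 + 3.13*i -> [3.97, 7.1, 10.23, 13.36, 16.49]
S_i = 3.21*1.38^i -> [3.21, 4.43, 6.11, 8.44, 11.64]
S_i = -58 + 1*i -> [-58, -57, -56, -55, -54]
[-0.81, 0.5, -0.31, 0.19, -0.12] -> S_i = -0.81*(-0.62)^i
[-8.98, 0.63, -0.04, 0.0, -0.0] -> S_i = -8.98*(-0.07)^i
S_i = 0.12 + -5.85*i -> [0.12, -5.73, -11.58, -17.43, -23.28]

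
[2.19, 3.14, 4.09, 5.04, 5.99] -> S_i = 2.19 + 0.95*i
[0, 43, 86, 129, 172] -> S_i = 0 + 43*i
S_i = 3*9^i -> [3, 27, 243, 2187, 19683]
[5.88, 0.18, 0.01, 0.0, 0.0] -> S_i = 5.88*0.03^i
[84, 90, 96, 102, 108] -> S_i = 84 + 6*i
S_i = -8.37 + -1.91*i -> [-8.37, -10.28, -12.19, -14.1, -16.01]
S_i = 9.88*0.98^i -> [9.88, 9.68, 9.49, 9.3, 9.11]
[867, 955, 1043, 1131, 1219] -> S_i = 867 + 88*i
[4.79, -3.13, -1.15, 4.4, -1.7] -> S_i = Random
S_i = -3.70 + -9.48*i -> [-3.7, -13.18, -22.66, -32.14, -41.62]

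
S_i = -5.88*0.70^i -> [-5.88, -4.12, -2.88, -2.02, -1.41]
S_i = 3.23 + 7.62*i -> [3.23, 10.85, 18.47, 26.09, 33.71]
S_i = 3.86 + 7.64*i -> [3.86, 11.5, 19.14, 26.78, 34.42]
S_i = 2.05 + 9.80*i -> [2.05, 11.85, 21.65, 31.45, 41.25]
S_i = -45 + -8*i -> [-45, -53, -61, -69, -77]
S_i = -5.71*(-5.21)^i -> [-5.71, 29.75, -154.99, 807.51, -4207.14]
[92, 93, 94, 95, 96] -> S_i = 92 + 1*i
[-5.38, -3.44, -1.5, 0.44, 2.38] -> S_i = -5.38 + 1.94*i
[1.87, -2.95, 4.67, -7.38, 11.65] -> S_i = 1.87*(-1.58)^i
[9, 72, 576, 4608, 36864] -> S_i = 9*8^i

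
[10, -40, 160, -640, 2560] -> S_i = 10*-4^i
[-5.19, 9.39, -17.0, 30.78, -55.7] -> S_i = -5.19*(-1.81)^i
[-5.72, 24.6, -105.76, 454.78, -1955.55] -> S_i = -5.72*(-4.30)^i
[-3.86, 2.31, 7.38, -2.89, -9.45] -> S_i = Random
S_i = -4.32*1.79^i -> [-4.32, -7.73, -13.84, -24.78, -44.35]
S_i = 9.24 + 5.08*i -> [9.24, 14.32, 19.4, 24.48, 29.56]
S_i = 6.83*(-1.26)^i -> [6.83, -8.61, 10.84, -13.66, 17.21]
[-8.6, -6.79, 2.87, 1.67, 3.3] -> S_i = Random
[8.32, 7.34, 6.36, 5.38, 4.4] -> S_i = 8.32 + -0.98*i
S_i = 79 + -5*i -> [79, 74, 69, 64, 59]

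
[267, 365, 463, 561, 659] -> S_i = 267 + 98*i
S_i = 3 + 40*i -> [3, 43, 83, 123, 163]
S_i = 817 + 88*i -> [817, 905, 993, 1081, 1169]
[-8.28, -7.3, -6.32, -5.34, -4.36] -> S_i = -8.28 + 0.98*i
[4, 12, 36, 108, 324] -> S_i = 4*3^i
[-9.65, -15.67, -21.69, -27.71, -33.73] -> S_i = -9.65 + -6.02*i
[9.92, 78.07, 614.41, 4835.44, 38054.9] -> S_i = 9.92*7.87^i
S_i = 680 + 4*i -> [680, 684, 688, 692, 696]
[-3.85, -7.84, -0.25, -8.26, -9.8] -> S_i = Random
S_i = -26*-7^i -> [-26, 182, -1274, 8918, -62426]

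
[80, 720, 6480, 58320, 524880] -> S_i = 80*9^i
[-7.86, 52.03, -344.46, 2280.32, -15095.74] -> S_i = -7.86*(-6.62)^i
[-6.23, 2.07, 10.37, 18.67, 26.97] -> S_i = -6.23 + 8.30*i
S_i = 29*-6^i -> [29, -174, 1044, -6264, 37584]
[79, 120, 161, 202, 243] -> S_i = 79 + 41*i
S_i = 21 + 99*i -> [21, 120, 219, 318, 417]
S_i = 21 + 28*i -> [21, 49, 77, 105, 133]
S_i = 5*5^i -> [5, 25, 125, 625, 3125]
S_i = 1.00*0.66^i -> [1.0, 0.66, 0.44, 0.29, 0.19]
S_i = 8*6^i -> [8, 48, 288, 1728, 10368]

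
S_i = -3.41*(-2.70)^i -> [-3.41, 9.21, -24.86, 67.12, -181.22]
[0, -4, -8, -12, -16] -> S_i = 0 + -4*i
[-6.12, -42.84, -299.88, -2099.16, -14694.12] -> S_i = -6.12*7.00^i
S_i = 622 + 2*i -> [622, 624, 626, 628, 630]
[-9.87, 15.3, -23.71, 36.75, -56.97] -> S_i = -9.87*(-1.55)^i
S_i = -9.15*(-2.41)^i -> [-9.15, 22.05, -53.14, 128.08, -308.67]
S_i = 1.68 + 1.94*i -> [1.68, 3.62, 5.56, 7.5, 9.44]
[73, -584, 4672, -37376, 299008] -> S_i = 73*-8^i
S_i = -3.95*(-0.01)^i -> [-3.95, 0.04, -0.0, 0.0, -0.0]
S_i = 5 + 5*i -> [5, 10, 15, 20, 25]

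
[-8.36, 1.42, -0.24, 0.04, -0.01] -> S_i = -8.36*(-0.17)^i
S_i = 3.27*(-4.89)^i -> [3.27, -15.99, 78.19, -382.36, 1869.75]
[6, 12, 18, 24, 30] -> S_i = 6 + 6*i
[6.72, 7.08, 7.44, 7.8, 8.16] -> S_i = 6.72 + 0.36*i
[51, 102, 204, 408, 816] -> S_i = 51*2^i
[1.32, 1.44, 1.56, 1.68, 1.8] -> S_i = 1.32 + 0.12*i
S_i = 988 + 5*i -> [988, 993, 998, 1003, 1008]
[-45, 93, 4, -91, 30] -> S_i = Random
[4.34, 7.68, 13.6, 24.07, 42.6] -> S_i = 4.34*1.77^i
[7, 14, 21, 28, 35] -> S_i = 7 + 7*i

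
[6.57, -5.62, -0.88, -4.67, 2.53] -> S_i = Random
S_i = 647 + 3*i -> [647, 650, 653, 656, 659]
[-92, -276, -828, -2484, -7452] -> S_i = -92*3^i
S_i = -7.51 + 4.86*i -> [-7.51, -2.65, 2.21, 7.07, 11.93]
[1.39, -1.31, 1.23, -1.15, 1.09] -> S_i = 1.39*(-0.94)^i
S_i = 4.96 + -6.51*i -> [4.96, -1.55, -8.06, -14.57, -21.08]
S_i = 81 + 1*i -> [81, 82, 83, 84, 85]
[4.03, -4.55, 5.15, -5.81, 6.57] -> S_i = 4.03*(-1.13)^i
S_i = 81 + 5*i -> [81, 86, 91, 96, 101]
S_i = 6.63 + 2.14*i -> [6.63, 8.77, 10.91, 13.05, 15.19]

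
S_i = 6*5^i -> [6, 30, 150, 750, 3750]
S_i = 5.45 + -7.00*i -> [5.45, -1.55, -8.55, -15.55, -22.55]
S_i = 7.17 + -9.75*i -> [7.17, -2.58, -12.33, -22.08, -31.83]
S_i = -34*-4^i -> [-34, 136, -544, 2176, -8704]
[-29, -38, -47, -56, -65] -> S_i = -29 + -9*i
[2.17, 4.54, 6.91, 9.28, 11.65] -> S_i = 2.17 + 2.37*i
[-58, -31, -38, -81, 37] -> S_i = Random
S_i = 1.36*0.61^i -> [1.36, 0.83, 0.51, 0.31, 0.19]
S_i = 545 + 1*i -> [545, 546, 547, 548, 549]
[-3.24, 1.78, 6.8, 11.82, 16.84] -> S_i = -3.24 + 5.02*i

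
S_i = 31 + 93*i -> [31, 124, 217, 310, 403]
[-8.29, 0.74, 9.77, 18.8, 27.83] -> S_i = -8.29 + 9.03*i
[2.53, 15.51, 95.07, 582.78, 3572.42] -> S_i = 2.53*6.13^i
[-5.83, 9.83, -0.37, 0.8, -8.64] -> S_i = Random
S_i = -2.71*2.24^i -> [-2.71, -6.07, -13.6, -30.46, -68.23]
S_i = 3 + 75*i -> [3, 78, 153, 228, 303]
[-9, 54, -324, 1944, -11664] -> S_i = -9*-6^i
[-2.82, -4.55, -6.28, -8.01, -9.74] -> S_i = -2.82 + -1.73*i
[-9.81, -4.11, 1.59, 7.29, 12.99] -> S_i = -9.81 + 5.70*i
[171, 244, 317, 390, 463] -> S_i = 171 + 73*i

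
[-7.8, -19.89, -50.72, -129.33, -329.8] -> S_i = -7.80*2.55^i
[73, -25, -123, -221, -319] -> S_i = 73 + -98*i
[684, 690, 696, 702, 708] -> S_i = 684 + 6*i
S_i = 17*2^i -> [17, 34, 68, 136, 272]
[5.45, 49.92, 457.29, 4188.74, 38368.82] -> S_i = 5.45*9.16^i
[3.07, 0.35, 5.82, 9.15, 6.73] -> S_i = Random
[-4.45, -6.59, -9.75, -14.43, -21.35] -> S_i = -4.45*1.48^i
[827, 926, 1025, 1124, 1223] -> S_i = 827 + 99*i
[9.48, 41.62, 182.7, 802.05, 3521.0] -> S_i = 9.48*4.39^i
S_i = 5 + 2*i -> [5, 7, 9, 11, 13]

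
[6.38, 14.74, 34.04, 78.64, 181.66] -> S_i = 6.38*2.31^i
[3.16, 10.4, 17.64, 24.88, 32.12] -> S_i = 3.16 + 7.24*i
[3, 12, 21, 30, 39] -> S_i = 3 + 9*i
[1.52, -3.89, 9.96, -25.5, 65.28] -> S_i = 1.52*(-2.56)^i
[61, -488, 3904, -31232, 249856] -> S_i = 61*-8^i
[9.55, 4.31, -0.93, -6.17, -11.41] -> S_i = 9.55 + -5.24*i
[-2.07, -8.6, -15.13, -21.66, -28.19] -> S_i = -2.07 + -6.53*i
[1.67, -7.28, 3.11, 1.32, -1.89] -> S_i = Random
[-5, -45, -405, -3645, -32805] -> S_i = -5*9^i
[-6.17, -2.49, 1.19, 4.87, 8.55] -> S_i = -6.17 + 3.68*i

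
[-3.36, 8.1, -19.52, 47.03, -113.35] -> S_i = -3.36*(-2.41)^i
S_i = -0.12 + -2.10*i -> [-0.12, -2.22, -4.32, -6.42, -8.52]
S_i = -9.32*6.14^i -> [-9.32, -57.22, -351.36, -2157.35, -13246.14]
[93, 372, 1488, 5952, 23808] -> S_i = 93*4^i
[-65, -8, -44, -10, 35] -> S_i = Random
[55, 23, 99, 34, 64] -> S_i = Random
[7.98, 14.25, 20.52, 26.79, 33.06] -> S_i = 7.98 + 6.27*i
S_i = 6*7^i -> [6, 42, 294, 2058, 14406]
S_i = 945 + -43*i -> [945, 902, 859, 816, 773]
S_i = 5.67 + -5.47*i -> [5.67, 0.2, -5.27, -10.74, -16.21]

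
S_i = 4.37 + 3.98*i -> [4.37, 8.35, 12.33, 16.31, 20.29]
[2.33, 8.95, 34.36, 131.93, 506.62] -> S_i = 2.33*3.84^i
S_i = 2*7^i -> [2, 14, 98, 686, 4802]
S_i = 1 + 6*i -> [1, 7, 13, 19, 25]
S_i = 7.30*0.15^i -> [7.3, 1.1, 0.16, 0.02, 0.0]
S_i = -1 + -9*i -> [-1, -10, -19, -28, -37]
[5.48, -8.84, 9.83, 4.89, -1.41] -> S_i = Random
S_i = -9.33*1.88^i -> [-9.33, -17.54, -32.98, -61.99, -116.55]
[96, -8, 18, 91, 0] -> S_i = Random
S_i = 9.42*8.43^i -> [9.42, 79.41, 669.43, 5643.31, 47573.07]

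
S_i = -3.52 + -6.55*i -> [-3.52, -10.07, -16.62, -23.17, -29.72]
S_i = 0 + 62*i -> [0, 62, 124, 186, 248]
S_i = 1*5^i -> [1, 5, 25, 125, 625]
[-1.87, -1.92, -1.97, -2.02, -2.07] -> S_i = -1.87 + -0.05*i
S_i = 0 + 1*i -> [0, 1, 2, 3, 4]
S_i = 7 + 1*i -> [7, 8, 9, 10, 11]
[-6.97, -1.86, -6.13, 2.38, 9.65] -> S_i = Random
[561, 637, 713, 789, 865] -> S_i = 561 + 76*i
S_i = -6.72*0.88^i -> [-6.72, -5.91, -5.2, -4.58, -4.03]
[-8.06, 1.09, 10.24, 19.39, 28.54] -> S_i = -8.06 + 9.15*i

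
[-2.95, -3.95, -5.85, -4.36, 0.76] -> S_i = Random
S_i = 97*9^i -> [97, 873, 7857, 70713, 636417]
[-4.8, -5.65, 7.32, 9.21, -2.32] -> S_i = Random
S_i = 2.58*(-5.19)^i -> [2.58, -13.39, 69.5, -360.68, 1871.93]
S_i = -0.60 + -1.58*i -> [-0.6, -2.18, -3.76, -5.34, -6.92]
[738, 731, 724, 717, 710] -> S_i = 738 + -7*i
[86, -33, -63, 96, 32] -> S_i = Random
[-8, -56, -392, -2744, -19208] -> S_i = -8*7^i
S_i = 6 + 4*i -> [6, 10, 14, 18, 22]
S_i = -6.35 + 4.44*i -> [-6.35, -1.91, 2.53, 6.97, 11.41]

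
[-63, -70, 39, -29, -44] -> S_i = Random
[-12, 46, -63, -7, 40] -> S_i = Random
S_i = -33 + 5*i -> [-33, -28, -23, -18, -13]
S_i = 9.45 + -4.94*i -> [9.45, 4.51, -0.43, -5.37, -10.31]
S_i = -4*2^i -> [-4, -8, -16, -32, -64]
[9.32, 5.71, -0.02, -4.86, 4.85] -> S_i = Random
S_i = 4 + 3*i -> [4, 7, 10, 13, 16]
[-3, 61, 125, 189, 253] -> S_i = -3 + 64*i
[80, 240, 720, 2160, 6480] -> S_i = 80*3^i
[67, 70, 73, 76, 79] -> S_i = 67 + 3*i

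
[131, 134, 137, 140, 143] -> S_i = 131 + 3*i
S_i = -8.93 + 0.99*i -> [-8.93, -7.94, -6.95, -5.96, -4.97]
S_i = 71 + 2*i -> [71, 73, 75, 77, 79]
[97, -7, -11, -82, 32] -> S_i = Random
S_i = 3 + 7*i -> [3, 10, 17, 24, 31]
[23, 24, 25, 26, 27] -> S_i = 23 + 1*i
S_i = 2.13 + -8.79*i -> [2.13, -6.66, -15.45, -24.24, -33.03]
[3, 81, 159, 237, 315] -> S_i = 3 + 78*i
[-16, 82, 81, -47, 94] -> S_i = Random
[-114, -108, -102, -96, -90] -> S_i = -114 + 6*i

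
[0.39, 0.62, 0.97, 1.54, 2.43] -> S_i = 0.39*1.58^i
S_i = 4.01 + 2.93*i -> [4.01, 6.94, 9.87, 12.8, 15.73]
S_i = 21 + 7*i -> [21, 28, 35, 42, 49]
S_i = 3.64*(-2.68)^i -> [3.64, -9.76, 26.14, -70.07, 187.78]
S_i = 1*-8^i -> [1, -8, 64, -512, 4096]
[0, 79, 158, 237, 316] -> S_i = 0 + 79*i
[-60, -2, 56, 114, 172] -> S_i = -60 + 58*i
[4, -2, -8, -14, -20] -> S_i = 4 + -6*i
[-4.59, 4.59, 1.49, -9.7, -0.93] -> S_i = Random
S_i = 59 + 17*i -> [59, 76, 93, 110, 127]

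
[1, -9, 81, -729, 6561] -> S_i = 1*-9^i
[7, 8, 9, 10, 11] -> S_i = 7 + 1*i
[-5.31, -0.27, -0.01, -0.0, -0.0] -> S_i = -5.31*0.05^i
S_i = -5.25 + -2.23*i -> [-5.25, -7.48, -9.71, -11.94, -14.17]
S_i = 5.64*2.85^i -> [5.64, 16.07, 45.81, 130.56, 372.1]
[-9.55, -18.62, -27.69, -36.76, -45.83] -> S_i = -9.55 + -9.07*i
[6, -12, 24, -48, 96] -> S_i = 6*-2^i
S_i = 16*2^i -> [16, 32, 64, 128, 256]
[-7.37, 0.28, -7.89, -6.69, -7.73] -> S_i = Random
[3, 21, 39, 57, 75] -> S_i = 3 + 18*i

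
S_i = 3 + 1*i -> [3, 4, 5, 6, 7]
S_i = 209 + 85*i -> [209, 294, 379, 464, 549]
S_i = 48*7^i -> [48, 336, 2352, 16464, 115248]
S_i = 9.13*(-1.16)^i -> [9.13, -10.59, 12.29, -14.25, 16.53]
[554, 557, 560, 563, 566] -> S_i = 554 + 3*i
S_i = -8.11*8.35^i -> [-8.11, -67.72, -565.45, -4721.5, -39424.55]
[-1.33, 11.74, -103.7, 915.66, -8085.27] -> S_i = -1.33*(-8.83)^i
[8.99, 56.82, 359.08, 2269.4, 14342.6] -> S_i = 8.99*6.32^i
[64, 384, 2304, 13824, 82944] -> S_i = 64*6^i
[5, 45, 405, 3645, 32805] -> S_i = 5*9^i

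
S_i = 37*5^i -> [37, 185, 925, 4625, 23125]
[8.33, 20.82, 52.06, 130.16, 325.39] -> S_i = 8.33*2.50^i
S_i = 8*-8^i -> [8, -64, 512, -4096, 32768]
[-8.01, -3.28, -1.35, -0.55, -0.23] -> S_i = -8.01*0.41^i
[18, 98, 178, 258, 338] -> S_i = 18 + 80*i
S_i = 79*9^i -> [79, 711, 6399, 57591, 518319]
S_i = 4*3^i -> [4, 12, 36, 108, 324]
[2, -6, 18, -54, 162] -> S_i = 2*-3^i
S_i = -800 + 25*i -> [-800, -775, -750, -725, -700]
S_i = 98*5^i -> [98, 490, 2450, 12250, 61250]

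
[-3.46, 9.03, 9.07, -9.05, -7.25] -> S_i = Random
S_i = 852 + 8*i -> [852, 860, 868, 876, 884]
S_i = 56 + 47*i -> [56, 103, 150, 197, 244]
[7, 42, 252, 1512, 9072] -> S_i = 7*6^i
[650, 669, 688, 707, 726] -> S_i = 650 + 19*i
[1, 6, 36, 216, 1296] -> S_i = 1*6^i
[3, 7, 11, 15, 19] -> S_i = 3 + 4*i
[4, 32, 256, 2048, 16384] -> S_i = 4*8^i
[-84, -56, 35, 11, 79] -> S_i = Random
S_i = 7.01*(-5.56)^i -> [7.01, -38.98, 216.7, -1204.88, 6699.11]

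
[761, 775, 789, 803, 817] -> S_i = 761 + 14*i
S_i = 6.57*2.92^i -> [6.57, 19.18, 56.02, 163.57, 477.64]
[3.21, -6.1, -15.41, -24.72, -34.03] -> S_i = 3.21 + -9.31*i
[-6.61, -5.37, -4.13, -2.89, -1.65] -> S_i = -6.61 + 1.24*i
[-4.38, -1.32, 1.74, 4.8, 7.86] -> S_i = -4.38 + 3.06*i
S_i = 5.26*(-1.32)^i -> [5.26, -6.94, 9.17, -12.1, 15.97]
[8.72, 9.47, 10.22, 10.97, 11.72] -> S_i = 8.72 + 0.75*i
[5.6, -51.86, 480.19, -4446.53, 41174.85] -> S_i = 5.60*(-9.26)^i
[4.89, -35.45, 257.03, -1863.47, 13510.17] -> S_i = 4.89*(-7.25)^i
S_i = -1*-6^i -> [-1, 6, -36, 216, -1296]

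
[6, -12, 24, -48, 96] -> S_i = 6*-2^i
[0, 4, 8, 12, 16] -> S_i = 0 + 4*i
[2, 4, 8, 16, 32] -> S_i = 2*2^i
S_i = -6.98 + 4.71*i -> [-6.98, -2.27, 2.44, 7.15, 11.86]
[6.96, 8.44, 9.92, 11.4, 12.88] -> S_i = 6.96 + 1.48*i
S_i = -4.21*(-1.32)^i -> [-4.21, 5.56, -7.34, 9.68, -12.78]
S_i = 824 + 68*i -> [824, 892, 960, 1028, 1096]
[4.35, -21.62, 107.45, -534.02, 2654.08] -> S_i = 4.35*(-4.97)^i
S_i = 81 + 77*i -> [81, 158, 235, 312, 389]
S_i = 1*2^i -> [1, 2, 4, 8, 16]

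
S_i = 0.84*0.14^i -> [0.84, 0.12, 0.02, 0.0, 0.0]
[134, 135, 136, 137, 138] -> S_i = 134 + 1*i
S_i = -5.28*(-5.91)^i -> [-5.28, 31.2, -184.42, 1089.92, -6441.45]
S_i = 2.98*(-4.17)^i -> [2.98, -12.43, 51.82, -216.08, 901.07]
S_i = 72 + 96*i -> [72, 168, 264, 360, 456]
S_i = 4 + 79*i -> [4, 83, 162, 241, 320]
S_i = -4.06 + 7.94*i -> [-4.06, 3.88, 11.82, 19.76, 27.7]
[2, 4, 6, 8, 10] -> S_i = 2 + 2*i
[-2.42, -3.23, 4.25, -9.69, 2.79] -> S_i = Random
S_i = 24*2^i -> [24, 48, 96, 192, 384]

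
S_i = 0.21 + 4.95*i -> [0.21, 5.16, 10.11, 15.06, 20.01]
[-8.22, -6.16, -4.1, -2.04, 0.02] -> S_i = -8.22 + 2.06*i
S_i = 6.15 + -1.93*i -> [6.15, 4.22, 2.29, 0.36, -1.57]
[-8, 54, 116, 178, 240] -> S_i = -8 + 62*i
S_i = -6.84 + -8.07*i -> [-6.84, -14.91, -22.98, -31.05, -39.12]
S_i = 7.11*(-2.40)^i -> [7.11, -17.06, 40.95, -98.29, 235.89]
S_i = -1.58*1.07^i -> [-1.58, -1.69, -1.81, -1.94, -2.07]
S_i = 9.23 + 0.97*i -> [9.23, 10.2, 11.17, 12.14, 13.11]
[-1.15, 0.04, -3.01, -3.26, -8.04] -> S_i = Random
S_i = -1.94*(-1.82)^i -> [-1.94, 3.53, -6.43, 11.7, -21.29]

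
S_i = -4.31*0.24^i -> [-4.31, -1.03, -0.25, -0.06, -0.01]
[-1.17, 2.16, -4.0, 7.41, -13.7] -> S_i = -1.17*(-1.85)^i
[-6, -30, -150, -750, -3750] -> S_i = -6*5^i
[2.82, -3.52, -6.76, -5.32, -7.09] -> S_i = Random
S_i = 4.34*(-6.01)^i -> [4.34, -26.08, 156.76, -942.14, 5662.23]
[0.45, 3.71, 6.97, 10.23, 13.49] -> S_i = 0.45 + 3.26*i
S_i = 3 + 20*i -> [3, 23, 43, 63, 83]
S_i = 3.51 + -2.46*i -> [3.51, 1.05, -1.41, -3.87, -6.33]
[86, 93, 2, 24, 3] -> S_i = Random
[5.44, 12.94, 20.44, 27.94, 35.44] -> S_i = 5.44 + 7.50*i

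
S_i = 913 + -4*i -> [913, 909, 905, 901, 897]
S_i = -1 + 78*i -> [-1, 77, 155, 233, 311]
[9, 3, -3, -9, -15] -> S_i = 9 + -6*i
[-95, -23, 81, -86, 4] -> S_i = Random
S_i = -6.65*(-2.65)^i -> [-6.65, 17.62, -46.7, 123.75, -327.95]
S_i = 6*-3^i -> [6, -18, 54, -162, 486]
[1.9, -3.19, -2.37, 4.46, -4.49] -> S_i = Random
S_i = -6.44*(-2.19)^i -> [-6.44, 14.1, -30.89, 67.64, -148.14]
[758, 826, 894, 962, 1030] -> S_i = 758 + 68*i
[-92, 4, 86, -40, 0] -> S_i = Random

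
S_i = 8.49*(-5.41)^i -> [8.49, -45.93, 248.49, -1344.31, 7272.72]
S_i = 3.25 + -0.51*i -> [3.25, 2.74, 2.23, 1.72, 1.21]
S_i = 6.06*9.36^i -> [6.06, 56.72, 530.91, 4969.36, 46513.18]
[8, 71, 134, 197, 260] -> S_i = 8 + 63*i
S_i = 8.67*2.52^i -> [8.67, 21.85, 55.06, 138.75, 349.64]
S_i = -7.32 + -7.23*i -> [-7.32, -14.55, -21.78, -29.01, -36.24]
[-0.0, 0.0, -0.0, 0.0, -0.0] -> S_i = -0.00*(-4.15)^i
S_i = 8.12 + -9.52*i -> [8.12, -1.4, -10.92, -20.44, -29.96]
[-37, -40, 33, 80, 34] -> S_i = Random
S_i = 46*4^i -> [46, 184, 736, 2944, 11776]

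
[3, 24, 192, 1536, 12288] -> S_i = 3*8^i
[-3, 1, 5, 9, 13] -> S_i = -3 + 4*i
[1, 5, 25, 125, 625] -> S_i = 1*5^i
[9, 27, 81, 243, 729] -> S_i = 9*3^i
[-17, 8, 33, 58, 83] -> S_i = -17 + 25*i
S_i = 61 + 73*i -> [61, 134, 207, 280, 353]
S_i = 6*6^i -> [6, 36, 216, 1296, 7776]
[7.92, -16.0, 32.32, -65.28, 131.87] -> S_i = 7.92*(-2.02)^i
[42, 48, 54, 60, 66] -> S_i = 42 + 6*i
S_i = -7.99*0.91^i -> [-7.99, -7.27, -6.62, -6.02, -5.48]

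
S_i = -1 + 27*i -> [-1, 26, 53, 80, 107]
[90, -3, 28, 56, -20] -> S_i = Random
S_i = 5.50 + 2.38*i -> [5.5, 7.88, 10.26, 12.64, 15.02]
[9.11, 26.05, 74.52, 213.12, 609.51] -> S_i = 9.11*2.86^i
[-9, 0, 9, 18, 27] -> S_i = -9 + 9*i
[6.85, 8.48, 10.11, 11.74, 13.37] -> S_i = 6.85 + 1.63*i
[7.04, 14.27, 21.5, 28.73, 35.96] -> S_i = 7.04 + 7.23*i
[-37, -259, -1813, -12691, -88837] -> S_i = -37*7^i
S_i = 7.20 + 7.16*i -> [7.2, 14.36, 21.52, 28.68, 35.84]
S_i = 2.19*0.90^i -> [2.19, 1.97, 1.77, 1.6, 1.44]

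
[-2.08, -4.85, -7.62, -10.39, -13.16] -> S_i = -2.08 + -2.77*i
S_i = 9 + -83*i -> [9, -74, -157, -240, -323]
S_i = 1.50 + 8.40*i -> [1.5, 9.9, 18.3, 26.7, 35.1]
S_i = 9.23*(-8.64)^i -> [9.23, -79.75, 689.02, -5953.1, 51434.75]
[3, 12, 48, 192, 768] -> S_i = 3*4^i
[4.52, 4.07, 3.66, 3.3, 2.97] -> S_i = 4.52*0.90^i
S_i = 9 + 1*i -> [9, 10, 11, 12, 13]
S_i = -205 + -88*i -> [-205, -293, -381, -469, -557]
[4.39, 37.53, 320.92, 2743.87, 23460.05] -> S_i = 4.39*8.55^i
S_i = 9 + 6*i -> [9, 15, 21, 27, 33]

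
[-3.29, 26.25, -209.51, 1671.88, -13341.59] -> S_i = -3.29*(-7.98)^i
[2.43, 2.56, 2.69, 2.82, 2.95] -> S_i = 2.43 + 0.13*i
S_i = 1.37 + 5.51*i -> [1.37, 6.88, 12.39, 17.9, 23.41]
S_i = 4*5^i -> [4, 20, 100, 500, 2500]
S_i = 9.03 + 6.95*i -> [9.03, 15.98, 22.93, 29.88, 36.83]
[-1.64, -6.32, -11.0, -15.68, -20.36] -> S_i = -1.64 + -4.68*i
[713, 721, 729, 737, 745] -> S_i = 713 + 8*i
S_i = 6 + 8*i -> [6, 14, 22, 30, 38]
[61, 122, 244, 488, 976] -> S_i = 61*2^i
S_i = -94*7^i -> [-94, -658, -4606, -32242, -225694]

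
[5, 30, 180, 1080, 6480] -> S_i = 5*6^i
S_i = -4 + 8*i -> [-4, 4, 12, 20, 28]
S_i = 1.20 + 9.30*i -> [1.2, 10.5, 19.8, 29.1, 38.4]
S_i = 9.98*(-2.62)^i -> [9.98, -26.15, 68.51, -179.49, 470.26]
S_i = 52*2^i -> [52, 104, 208, 416, 832]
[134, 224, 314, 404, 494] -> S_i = 134 + 90*i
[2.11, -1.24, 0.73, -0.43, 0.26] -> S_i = 2.11*(-0.59)^i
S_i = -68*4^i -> [-68, -272, -1088, -4352, -17408]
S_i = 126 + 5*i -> [126, 131, 136, 141, 146]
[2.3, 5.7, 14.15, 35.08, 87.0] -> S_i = 2.30*2.48^i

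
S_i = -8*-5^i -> [-8, 40, -200, 1000, -5000]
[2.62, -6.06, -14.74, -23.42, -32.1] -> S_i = 2.62 + -8.68*i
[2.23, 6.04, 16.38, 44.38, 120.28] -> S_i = 2.23*2.71^i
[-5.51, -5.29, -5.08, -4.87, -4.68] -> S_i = -5.51*0.96^i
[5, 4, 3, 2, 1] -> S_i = 5 + -1*i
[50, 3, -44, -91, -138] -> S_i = 50 + -47*i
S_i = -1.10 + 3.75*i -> [-1.1, 2.65, 6.4, 10.15, 13.9]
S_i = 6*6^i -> [6, 36, 216, 1296, 7776]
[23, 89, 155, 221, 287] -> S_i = 23 + 66*i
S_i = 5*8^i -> [5, 40, 320, 2560, 20480]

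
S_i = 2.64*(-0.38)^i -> [2.64, -1.0, 0.38, -0.14, 0.06]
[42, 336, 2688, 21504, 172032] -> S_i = 42*8^i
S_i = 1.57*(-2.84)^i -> [1.57, -4.46, 12.66, -35.96, 102.13]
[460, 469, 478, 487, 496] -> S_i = 460 + 9*i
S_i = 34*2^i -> [34, 68, 136, 272, 544]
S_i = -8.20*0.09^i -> [-8.2, -0.74, -0.07, -0.01, -0.0]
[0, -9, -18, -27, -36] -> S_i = 0 + -9*i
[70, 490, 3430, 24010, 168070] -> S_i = 70*7^i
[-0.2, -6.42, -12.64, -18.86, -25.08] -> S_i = -0.20 + -6.22*i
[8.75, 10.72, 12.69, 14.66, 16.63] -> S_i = 8.75 + 1.97*i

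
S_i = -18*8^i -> [-18, -144, -1152, -9216, -73728]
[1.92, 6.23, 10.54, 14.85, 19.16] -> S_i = 1.92 + 4.31*i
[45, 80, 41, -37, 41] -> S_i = Random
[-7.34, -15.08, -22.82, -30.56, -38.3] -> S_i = -7.34 + -7.74*i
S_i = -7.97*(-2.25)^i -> [-7.97, 17.93, -40.35, 90.78, -204.26]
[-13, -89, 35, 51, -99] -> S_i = Random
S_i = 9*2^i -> [9, 18, 36, 72, 144]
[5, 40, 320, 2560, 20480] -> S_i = 5*8^i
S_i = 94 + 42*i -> [94, 136, 178, 220, 262]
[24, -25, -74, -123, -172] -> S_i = 24 + -49*i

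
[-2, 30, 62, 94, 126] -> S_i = -2 + 32*i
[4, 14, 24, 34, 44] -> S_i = 4 + 10*i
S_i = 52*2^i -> [52, 104, 208, 416, 832]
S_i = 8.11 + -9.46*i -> [8.11, -1.35, -10.81, -20.27, -29.73]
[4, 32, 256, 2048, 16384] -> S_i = 4*8^i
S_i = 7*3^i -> [7, 21, 63, 189, 567]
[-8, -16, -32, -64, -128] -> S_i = -8*2^i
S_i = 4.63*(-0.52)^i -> [4.63, -2.41, 1.25, -0.65, 0.34]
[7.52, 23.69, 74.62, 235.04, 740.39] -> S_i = 7.52*3.15^i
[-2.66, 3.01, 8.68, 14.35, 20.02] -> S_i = -2.66 + 5.67*i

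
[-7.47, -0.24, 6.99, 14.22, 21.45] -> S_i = -7.47 + 7.23*i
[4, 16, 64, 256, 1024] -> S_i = 4*4^i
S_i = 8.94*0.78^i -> [8.94, 6.97, 5.44, 4.24, 3.31]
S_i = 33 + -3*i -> [33, 30, 27, 24, 21]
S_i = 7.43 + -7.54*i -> [7.43, -0.11, -7.65, -15.19, -22.73]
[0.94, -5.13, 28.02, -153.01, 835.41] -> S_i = 0.94*(-5.46)^i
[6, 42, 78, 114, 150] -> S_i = 6 + 36*i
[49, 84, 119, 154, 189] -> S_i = 49 + 35*i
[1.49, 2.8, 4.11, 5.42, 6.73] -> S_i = 1.49 + 1.31*i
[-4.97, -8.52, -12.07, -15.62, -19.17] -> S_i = -4.97 + -3.55*i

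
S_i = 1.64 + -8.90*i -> [1.64, -7.26, -16.16, -25.06, -33.96]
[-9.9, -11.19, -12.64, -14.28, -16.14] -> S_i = -9.90*1.13^i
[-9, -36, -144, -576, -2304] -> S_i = -9*4^i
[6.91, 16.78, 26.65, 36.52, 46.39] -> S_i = 6.91 + 9.87*i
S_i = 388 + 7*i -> [388, 395, 402, 409, 416]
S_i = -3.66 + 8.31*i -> [-3.66, 4.65, 12.96, 21.27, 29.58]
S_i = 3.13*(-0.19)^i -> [3.13, -0.59, 0.11, -0.02, 0.0]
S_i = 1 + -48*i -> [1, -47, -95, -143, -191]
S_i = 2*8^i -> [2, 16, 128, 1024, 8192]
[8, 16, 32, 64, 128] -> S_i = 8*2^i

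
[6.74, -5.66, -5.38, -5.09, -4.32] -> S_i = Random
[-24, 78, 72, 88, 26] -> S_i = Random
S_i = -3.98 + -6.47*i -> [-3.98, -10.45, -16.92, -23.39, -29.86]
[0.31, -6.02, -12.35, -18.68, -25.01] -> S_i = 0.31 + -6.33*i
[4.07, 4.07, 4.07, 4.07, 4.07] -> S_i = 4.07*1.00^i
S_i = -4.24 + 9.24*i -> [-4.24, 5.0, 14.24, 23.48, 32.72]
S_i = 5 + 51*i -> [5, 56, 107, 158, 209]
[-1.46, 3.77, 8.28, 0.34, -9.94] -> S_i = Random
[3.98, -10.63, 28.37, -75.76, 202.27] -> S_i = 3.98*(-2.67)^i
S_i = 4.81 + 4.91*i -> [4.81, 9.72, 14.63, 19.54, 24.45]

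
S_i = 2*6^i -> [2, 12, 72, 432, 2592]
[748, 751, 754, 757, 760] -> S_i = 748 + 3*i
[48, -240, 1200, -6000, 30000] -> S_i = 48*-5^i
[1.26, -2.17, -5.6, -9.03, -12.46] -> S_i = 1.26 + -3.43*i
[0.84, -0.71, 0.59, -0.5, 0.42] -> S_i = 0.84*(-0.84)^i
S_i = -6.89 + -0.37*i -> [-6.89, -7.26, -7.63, -8.0, -8.37]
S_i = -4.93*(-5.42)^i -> [-4.93, 26.72, -144.83, 784.96, -4254.46]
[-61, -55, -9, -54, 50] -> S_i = Random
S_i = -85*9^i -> [-85, -765, -6885, -61965, -557685]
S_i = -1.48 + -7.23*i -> [-1.48, -8.71, -15.94, -23.17, -30.4]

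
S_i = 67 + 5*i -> [67, 72, 77, 82, 87]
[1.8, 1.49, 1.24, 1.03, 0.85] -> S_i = 1.80*0.83^i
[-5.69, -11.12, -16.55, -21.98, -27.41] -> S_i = -5.69 + -5.43*i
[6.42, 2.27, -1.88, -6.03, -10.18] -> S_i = 6.42 + -4.15*i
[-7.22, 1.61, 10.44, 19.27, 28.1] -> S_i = -7.22 + 8.83*i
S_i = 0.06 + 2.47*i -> [0.06, 2.53, 5.0, 7.47, 9.94]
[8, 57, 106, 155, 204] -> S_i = 8 + 49*i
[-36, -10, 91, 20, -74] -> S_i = Random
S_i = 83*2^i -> [83, 166, 332, 664, 1328]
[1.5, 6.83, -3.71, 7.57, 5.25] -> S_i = Random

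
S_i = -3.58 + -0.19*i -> [-3.58, -3.77, -3.96, -4.15, -4.34]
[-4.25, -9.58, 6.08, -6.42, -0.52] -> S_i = Random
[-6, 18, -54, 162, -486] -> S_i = -6*-3^i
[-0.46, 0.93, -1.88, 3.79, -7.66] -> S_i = -0.46*(-2.02)^i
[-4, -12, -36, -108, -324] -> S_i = -4*3^i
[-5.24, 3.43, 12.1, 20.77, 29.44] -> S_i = -5.24 + 8.67*i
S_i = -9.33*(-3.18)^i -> [-9.33, 29.67, -94.35, 300.03, -954.09]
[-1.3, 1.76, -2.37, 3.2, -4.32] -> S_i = -1.30*(-1.35)^i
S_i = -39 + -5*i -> [-39, -44, -49, -54, -59]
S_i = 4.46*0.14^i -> [4.46, 0.62, 0.09, 0.01, 0.0]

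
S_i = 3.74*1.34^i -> [3.74, 5.01, 6.72, 9.0, 12.06]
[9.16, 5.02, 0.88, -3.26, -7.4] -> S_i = 9.16 + -4.14*i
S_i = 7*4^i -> [7, 28, 112, 448, 1792]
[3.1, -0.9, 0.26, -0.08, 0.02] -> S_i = 3.10*(-0.29)^i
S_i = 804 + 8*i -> [804, 812, 820, 828, 836]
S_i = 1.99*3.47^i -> [1.99, 6.91, 23.96, 83.15, 288.52]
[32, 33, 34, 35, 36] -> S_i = 32 + 1*i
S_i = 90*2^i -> [90, 180, 360, 720, 1440]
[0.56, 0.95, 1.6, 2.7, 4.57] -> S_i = 0.56*1.69^i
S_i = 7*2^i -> [7, 14, 28, 56, 112]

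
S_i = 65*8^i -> [65, 520, 4160, 33280, 266240]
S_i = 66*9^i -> [66, 594, 5346, 48114, 433026]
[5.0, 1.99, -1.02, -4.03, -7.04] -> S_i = 5.00 + -3.01*i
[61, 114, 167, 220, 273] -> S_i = 61 + 53*i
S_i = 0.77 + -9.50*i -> [0.77, -8.73, -18.23, -27.73, -37.23]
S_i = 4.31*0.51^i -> [4.31, 2.2, 1.12, 0.57, 0.29]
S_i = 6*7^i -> [6, 42, 294, 2058, 14406]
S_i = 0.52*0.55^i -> [0.52, 0.29, 0.16, 0.09, 0.05]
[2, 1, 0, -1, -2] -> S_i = 2 + -1*i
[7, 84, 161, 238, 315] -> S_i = 7 + 77*i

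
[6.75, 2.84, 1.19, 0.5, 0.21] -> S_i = 6.75*0.42^i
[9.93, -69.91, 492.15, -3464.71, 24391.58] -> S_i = 9.93*(-7.04)^i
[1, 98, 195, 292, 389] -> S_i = 1 + 97*i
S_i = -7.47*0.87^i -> [-7.47, -6.5, -5.65, -4.92, -4.28]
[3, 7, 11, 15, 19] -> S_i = 3 + 4*i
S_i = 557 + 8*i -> [557, 565, 573, 581, 589]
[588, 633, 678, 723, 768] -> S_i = 588 + 45*i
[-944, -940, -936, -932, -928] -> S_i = -944 + 4*i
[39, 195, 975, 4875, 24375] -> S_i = 39*5^i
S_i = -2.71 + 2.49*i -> [-2.71, -0.22, 2.27, 4.76, 7.25]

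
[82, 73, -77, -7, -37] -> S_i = Random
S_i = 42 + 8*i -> [42, 50, 58, 66, 74]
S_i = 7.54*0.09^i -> [7.54, 0.68, 0.06, 0.01, 0.0]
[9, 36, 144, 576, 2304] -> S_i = 9*4^i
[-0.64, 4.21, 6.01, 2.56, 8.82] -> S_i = Random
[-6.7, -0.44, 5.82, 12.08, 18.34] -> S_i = -6.70 + 6.26*i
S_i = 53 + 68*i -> [53, 121, 189, 257, 325]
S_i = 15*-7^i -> [15, -105, 735, -5145, 36015]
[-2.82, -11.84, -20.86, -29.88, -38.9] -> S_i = -2.82 + -9.02*i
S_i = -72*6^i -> [-72, -432, -2592, -15552, -93312]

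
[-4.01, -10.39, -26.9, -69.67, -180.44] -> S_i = -4.01*2.59^i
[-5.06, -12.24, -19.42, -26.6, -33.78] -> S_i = -5.06 + -7.18*i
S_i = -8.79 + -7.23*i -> [-8.79, -16.02, -23.25, -30.48, -37.71]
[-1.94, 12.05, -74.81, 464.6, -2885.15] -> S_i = -1.94*(-6.21)^i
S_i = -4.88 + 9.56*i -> [-4.88, 4.68, 14.24, 23.8, 33.36]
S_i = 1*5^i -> [1, 5, 25, 125, 625]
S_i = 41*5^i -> [41, 205, 1025, 5125, 25625]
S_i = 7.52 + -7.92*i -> [7.52, -0.4, -8.32, -16.24, -24.16]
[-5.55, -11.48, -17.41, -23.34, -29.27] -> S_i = -5.55 + -5.93*i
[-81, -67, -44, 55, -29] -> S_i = Random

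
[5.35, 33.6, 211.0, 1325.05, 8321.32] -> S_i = 5.35*6.28^i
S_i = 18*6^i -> [18, 108, 648, 3888, 23328]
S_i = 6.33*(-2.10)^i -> [6.33, -13.29, 27.92, -58.62, 123.11]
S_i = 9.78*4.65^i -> [9.78, 45.48, 211.47, 983.33, 4572.47]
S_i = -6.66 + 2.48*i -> [-6.66, -4.18, -1.7, 0.78, 3.26]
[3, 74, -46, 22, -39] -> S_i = Random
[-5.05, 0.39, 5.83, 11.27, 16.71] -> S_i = -5.05 + 5.44*i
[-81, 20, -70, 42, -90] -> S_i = Random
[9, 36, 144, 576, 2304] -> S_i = 9*4^i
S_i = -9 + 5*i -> [-9, -4, 1, 6, 11]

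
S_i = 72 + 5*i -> [72, 77, 82, 87, 92]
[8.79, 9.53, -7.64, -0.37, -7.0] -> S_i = Random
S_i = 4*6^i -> [4, 24, 144, 864, 5184]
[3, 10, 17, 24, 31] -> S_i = 3 + 7*i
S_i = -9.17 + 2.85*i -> [-9.17, -6.32, -3.47, -0.62, 2.23]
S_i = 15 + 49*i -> [15, 64, 113, 162, 211]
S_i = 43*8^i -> [43, 344, 2752, 22016, 176128]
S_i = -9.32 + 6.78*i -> [-9.32, -2.54, 4.24, 11.02, 17.8]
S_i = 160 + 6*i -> [160, 166, 172, 178, 184]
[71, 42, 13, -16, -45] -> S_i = 71 + -29*i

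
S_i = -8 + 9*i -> [-8, 1, 10, 19, 28]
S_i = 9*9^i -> [9, 81, 729, 6561, 59049]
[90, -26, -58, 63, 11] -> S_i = Random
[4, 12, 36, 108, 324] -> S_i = 4*3^i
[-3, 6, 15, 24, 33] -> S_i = -3 + 9*i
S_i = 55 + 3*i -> [55, 58, 61, 64, 67]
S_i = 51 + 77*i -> [51, 128, 205, 282, 359]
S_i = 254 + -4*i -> [254, 250, 246, 242, 238]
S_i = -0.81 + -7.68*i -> [-0.81, -8.49, -16.17, -23.85, -31.53]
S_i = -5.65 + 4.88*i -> [-5.65, -0.77, 4.11, 8.99, 13.87]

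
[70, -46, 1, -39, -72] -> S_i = Random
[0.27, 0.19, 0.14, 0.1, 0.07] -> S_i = 0.27*0.72^i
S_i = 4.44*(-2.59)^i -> [4.44, -11.5, 29.78, -77.14, 199.79]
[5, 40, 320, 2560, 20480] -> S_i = 5*8^i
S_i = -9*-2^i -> [-9, 18, -36, 72, -144]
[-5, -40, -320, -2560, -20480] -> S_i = -5*8^i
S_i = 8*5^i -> [8, 40, 200, 1000, 5000]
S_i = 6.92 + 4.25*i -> [6.92, 11.17, 15.42, 19.67, 23.92]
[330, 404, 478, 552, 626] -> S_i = 330 + 74*i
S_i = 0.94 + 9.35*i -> [0.94, 10.29, 19.64, 28.99, 38.34]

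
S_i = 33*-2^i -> [33, -66, 132, -264, 528]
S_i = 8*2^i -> [8, 16, 32, 64, 128]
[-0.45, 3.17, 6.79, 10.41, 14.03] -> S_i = -0.45 + 3.62*i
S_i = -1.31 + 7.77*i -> [-1.31, 6.46, 14.23, 22.0, 29.77]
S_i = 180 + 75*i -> [180, 255, 330, 405, 480]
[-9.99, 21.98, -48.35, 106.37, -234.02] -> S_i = -9.99*(-2.20)^i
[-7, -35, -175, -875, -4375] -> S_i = -7*5^i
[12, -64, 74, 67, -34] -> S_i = Random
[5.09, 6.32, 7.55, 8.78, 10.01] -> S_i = 5.09 + 1.23*i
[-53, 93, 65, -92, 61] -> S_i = Random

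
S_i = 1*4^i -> [1, 4, 16, 64, 256]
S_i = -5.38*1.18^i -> [-5.38, -6.35, -7.49, -8.84, -10.43]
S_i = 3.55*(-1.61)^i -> [3.55, -5.72, 9.2, -14.82, 23.85]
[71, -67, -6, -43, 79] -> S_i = Random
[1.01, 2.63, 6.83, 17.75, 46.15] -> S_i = 1.01*2.60^i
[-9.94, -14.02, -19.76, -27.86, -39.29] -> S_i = -9.94*1.41^i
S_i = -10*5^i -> [-10, -50, -250, -1250, -6250]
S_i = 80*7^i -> [80, 560, 3920, 27440, 192080]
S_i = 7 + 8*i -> [7, 15, 23, 31, 39]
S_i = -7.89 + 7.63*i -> [-7.89, -0.26, 7.37, 15.0, 22.63]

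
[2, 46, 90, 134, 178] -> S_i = 2 + 44*i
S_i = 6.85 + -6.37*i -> [6.85, 0.48, -5.89, -12.26, -18.63]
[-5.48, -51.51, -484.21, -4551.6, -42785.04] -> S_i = -5.48*9.40^i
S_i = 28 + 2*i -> [28, 30, 32, 34, 36]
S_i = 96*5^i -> [96, 480, 2400, 12000, 60000]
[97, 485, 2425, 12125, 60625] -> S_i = 97*5^i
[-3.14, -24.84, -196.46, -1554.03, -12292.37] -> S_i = -3.14*7.91^i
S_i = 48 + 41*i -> [48, 89, 130, 171, 212]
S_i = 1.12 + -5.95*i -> [1.12, -4.83, -10.78, -16.73, -22.68]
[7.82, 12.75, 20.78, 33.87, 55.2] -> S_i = 7.82*1.63^i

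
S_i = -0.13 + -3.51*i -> [-0.13, -3.64, -7.15, -10.66, -14.17]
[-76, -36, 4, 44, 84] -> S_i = -76 + 40*i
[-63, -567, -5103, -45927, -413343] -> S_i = -63*9^i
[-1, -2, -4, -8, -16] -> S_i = -1*2^i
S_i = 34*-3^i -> [34, -102, 306, -918, 2754]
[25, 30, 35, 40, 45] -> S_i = 25 + 5*i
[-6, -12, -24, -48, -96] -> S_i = -6*2^i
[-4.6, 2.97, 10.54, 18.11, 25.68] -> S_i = -4.60 + 7.57*i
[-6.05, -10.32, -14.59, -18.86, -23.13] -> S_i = -6.05 + -4.27*i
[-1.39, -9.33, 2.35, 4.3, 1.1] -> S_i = Random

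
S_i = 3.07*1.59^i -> [3.07, 4.88, 7.76, 12.34, 19.62]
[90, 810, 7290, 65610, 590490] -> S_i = 90*9^i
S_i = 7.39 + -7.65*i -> [7.39, -0.26, -7.91, -15.56, -23.21]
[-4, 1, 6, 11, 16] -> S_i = -4 + 5*i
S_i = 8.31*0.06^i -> [8.31, 0.5, 0.03, 0.0, 0.0]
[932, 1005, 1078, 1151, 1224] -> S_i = 932 + 73*i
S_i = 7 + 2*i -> [7, 9, 11, 13, 15]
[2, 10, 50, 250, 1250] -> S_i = 2*5^i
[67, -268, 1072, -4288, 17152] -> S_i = 67*-4^i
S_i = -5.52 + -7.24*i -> [-5.52, -12.76, -20.0, -27.24, -34.48]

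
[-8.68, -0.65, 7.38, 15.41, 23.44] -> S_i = -8.68 + 8.03*i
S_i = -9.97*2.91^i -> [-9.97, -29.01, -84.43, -245.68, -714.94]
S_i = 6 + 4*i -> [6, 10, 14, 18, 22]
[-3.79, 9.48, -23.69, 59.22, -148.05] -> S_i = -3.79*(-2.50)^i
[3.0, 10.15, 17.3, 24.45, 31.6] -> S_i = 3.00 + 7.15*i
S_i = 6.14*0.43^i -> [6.14, 2.64, 1.14, 0.49, 0.21]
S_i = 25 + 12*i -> [25, 37, 49, 61, 73]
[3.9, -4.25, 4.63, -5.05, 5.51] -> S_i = 3.90*(-1.09)^i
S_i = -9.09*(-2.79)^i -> [-9.09, 25.36, -70.76, 197.41, -550.78]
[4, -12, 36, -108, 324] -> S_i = 4*-3^i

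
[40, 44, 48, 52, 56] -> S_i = 40 + 4*i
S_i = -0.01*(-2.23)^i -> [-0.01, 0.02, -0.05, 0.11, -0.25]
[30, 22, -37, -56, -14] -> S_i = Random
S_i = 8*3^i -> [8, 24, 72, 216, 648]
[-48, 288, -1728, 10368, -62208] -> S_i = -48*-6^i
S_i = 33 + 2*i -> [33, 35, 37, 39, 41]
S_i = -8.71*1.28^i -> [-8.71, -11.15, -14.27, -18.27, -23.38]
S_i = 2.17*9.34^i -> [2.17, 20.27, 189.3, 1768.07, 16513.81]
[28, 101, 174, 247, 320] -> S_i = 28 + 73*i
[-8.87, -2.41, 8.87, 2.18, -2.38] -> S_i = Random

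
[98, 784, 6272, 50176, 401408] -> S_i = 98*8^i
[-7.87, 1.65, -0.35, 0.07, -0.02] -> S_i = -7.87*(-0.21)^i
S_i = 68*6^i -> [68, 408, 2448, 14688, 88128]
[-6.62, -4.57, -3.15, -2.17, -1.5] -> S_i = -6.62*0.69^i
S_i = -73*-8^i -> [-73, 584, -4672, 37376, -299008]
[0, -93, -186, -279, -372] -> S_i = 0 + -93*i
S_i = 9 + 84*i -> [9, 93, 177, 261, 345]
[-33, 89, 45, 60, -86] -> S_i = Random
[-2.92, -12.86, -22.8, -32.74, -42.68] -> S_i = -2.92 + -9.94*i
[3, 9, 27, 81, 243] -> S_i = 3*3^i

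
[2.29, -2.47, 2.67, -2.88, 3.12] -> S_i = 2.29*(-1.08)^i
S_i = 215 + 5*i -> [215, 220, 225, 230, 235]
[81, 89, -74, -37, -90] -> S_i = Random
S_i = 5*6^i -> [5, 30, 180, 1080, 6480]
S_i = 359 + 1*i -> [359, 360, 361, 362, 363]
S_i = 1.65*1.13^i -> [1.65, 1.86, 2.11, 2.38, 2.69]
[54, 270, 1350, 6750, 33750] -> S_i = 54*5^i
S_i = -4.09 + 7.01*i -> [-4.09, 2.92, 9.93, 16.94, 23.95]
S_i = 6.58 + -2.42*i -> [6.58, 4.16, 1.74, -0.68, -3.1]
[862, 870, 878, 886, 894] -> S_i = 862 + 8*i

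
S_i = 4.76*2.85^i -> [4.76, 13.57, 38.66, 110.19, 314.04]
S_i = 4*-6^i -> [4, -24, 144, -864, 5184]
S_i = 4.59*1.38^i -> [4.59, 6.33, 8.74, 12.06, 16.65]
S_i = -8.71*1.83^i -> [-8.71, -15.94, -29.17, -53.38, -97.68]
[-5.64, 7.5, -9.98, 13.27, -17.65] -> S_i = -5.64*(-1.33)^i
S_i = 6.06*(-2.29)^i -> [6.06, -13.88, 31.78, -72.77, 166.65]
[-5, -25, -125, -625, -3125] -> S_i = -5*5^i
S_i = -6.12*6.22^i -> [-6.12, -38.07, -236.77, -1472.73, -9160.37]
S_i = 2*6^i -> [2, 12, 72, 432, 2592]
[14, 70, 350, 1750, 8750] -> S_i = 14*5^i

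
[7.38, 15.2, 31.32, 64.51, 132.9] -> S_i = 7.38*2.06^i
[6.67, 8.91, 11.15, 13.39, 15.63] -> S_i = 6.67 + 2.24*i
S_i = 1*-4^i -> [1, -4, 16, -64, 256]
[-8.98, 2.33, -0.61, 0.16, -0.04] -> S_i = -8.98*(-0.26)^i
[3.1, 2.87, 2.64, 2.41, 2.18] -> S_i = 3.10 + -0.23*i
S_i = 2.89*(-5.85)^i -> [2.89, -16.91, 98.9, -578.58, 3384.71]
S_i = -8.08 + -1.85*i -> [-8.08, -9.93, -11.78, -13.63, -15.48]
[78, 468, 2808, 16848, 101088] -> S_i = 78*6^i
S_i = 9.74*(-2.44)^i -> [9.74, -23.77, 57.99, -141.49, 345.24]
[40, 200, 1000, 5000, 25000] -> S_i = 40*5^i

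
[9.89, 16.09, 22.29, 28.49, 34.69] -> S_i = 9.89 + 6.20*i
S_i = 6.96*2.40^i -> [6.96, 16.7, 40.09, 96.22, 230.92]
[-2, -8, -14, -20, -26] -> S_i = -2 + -6*i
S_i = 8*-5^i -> [8, -40, 200, -1000, 5000]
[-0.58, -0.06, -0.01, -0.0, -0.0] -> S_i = -0.58*0.10^i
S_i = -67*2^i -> [-67, -134, -268, -536, -1072]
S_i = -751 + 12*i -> [-751, -739, -727, -715, -703]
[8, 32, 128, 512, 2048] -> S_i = 8*4^i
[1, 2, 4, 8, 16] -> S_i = 1*2^i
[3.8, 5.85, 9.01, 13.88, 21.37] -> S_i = 3.80*1.54^i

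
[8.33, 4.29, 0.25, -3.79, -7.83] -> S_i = 8.33 + -4.04*i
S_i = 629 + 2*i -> [629, 631, 633, 635, 637]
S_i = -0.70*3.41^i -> [-0.7, -2.39, -8.14, -27.76, -94.65]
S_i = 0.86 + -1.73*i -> [0.86, -0.87, -2.6, -4.33, -6.06]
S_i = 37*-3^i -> [37, -111, 333, -999, 2997]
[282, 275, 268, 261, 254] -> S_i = 282 + -7*i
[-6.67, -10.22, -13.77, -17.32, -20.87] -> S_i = -6.67 + -3.55*i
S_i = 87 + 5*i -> [87, 92, 97, 102, 107]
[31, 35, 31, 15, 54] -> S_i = Random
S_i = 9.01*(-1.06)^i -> [9.01, -9.55, 10.12, -10.73, 11.37]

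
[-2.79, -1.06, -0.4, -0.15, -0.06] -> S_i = -2.79*0.38^i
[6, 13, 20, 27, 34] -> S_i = 6 + 7*i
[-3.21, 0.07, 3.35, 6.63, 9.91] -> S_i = -3.21 + 3.28*i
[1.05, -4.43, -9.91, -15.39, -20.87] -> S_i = 1.05 + -5.48*i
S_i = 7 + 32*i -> [7, 39, 71, 103, 135]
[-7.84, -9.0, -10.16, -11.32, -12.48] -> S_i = -7.84 + -1.16*i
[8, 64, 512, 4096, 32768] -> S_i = 8*8^i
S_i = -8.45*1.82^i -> [-8.45, -15.38, -27.99, -50.94, -92.71]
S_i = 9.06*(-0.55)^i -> [9.06, -4.98, 2.74, -1.51, 0.83]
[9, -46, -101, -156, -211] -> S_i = 9 + -55*i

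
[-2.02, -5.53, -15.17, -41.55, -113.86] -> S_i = -2.02*2.74^i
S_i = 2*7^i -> [2, 14, 98, 686, 4802]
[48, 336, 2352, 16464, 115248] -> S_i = 48*7^i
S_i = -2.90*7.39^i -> [-2.9, -21.43, -158.38, -1170.39, -8649.2]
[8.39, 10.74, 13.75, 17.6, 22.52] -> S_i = 8.39*1.28^i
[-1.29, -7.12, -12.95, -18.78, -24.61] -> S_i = -1.29 + -5.83*i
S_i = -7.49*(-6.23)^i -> [-7.49, 46.66, -290.71, 1811.11, -11283.24]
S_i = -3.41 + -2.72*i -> [-3.41, -6.13, -8.85, -11.57, -14.29]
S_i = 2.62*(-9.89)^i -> [2.62, -25.91, 256.27, -2534.49, 25066.08]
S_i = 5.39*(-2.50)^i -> [5.39, -13.48, 33.69, -84.22, 210.55]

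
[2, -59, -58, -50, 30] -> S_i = Random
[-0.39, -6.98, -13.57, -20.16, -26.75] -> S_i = -0.39 + -6.59*i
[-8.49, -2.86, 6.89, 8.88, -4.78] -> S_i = Random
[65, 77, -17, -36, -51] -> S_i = Random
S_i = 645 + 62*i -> [645, 707, 769, 831, 893]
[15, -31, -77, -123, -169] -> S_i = 15 + -46*i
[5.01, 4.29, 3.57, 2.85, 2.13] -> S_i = 5.01 + -0.72*i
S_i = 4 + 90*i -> [4, 94, 184, 274, 364]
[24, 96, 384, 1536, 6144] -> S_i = 24*4^i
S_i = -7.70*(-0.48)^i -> [-7.7, 3.7, -1.77, 0.85, -0.41]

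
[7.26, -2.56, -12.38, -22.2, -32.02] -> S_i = 7.26 + -9.82*i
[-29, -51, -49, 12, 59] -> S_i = Random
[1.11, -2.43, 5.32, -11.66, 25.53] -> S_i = 1.11*(-2.19)^i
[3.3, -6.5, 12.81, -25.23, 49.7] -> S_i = 3.30*(-1.97)^i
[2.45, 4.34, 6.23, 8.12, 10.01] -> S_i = 2.45 + 1.89*i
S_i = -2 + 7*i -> [-2, 5, 12, 19, 26]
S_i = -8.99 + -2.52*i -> [-8.99, -11.51, -14.03, -16.55, -19.07]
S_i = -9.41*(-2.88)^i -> [-9.41, 27.1, -78.05, 224.78, -647.38]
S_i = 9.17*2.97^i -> [9.17, 27.23, 80.89, 240.24, 713.5]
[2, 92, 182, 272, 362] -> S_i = 2 + 90*i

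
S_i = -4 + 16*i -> [-4, 12, 28, 44, 60]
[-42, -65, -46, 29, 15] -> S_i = Random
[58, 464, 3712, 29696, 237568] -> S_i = 58*8^i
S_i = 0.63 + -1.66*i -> [0.63, -1.03, -2.69, -4.35, -6.01]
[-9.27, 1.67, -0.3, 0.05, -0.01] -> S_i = -9.27*(-0.18)^i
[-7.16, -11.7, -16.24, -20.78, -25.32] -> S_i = -7.16 + -4.54*i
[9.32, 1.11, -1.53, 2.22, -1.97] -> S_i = Random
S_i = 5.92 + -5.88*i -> [5.92, 0.04, -5.84, -11.72, -17.6]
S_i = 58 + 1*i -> [58, 59, 60, 61, 62]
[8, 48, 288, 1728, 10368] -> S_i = 8*6^i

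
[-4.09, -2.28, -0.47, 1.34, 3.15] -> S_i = -4.09 + 1.81*i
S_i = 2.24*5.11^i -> [2.24, 11.45, 58.49, 298.89, 1527.33]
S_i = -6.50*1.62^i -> [-6.5, -10.53, -17.06, -27.63, -44.77]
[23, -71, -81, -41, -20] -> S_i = Random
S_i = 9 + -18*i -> [9, -9, -27, -45, -63]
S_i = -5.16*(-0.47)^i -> [-5.16, 2.43, -1.14, 0.54, -0.25]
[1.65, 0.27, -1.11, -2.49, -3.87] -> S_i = 1.65 + -1.38*i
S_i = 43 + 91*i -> [43, 134, 225, 316, 407]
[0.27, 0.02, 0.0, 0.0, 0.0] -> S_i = 0.27*0.07^i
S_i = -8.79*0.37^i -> [-8.79, -3.25, -1.2, -0.45, -0.16]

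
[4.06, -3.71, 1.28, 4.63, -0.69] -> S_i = Random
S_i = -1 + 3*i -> [-1, 2, 5, 8, 11]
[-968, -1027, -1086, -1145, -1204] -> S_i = -968 + -59*i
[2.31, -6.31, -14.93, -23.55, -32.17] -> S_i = 2.31 + -8.62*i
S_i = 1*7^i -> [1, 7, 49, 343, 2401]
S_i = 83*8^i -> [83, 664, 5312, 42496, 339968]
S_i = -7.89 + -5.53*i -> [-7.89, -13.42, -18.95, -24.48, -30.01]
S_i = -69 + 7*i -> [-69, -62, -55, -48, -41]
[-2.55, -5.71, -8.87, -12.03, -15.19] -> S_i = -2.55 + -3.16*i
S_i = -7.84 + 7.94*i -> [-7.84, 0.1, 8.04, 15.98, 23.92]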